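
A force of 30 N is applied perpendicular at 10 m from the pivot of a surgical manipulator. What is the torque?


Given: F = 30 N, r = 10 m, angle = 90 deg (perpendicular)
Using tau = F * r * sin(90)
sin(90) = 1
tau = 30 * 10 * 1
tau = 300 Nm

300 Nm


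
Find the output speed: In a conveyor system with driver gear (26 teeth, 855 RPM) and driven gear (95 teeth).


Given: N1 = 26 teeth, w1 = 855 RPM, N2 = 95 teeth
Using N1*w1 = N2*w2
w2 = N1*w1 / N2
w2 = 26*855 / 95
w2 = 22230 / 95
w2 = 234 RPM

234 RPM


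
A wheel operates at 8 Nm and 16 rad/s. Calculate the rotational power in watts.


Given: tau = 8 Nm, omega = 16 rad/s
Using P = tau * omega
P = 8 * 16
P = 128 W

128 W


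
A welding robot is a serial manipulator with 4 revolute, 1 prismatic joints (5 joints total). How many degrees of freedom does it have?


Given: serial robot with 4 revolute, 1 prismatic joints
DOF contribution per joint type: revolute=1, prismatic=1, spherical=3, fixed=0
DOF = 4*1 + 1*1
DOF = 5

5


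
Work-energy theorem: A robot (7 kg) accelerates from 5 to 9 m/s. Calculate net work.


Given: m = 7 kg, v0 = 5 m/s, v = 9 m/s
Using W = (1/2)*m*(v^2 - v0^2)
v^2 = 9^2 = 81
v0^2 = 5^2 = 25
v^2 - v0^2 = 81 - 25 = 56
W = (1/2)*7*56 = 196 J

196 J


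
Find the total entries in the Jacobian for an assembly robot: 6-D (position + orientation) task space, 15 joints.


Given: task space dimension = 6, joints = 15
Jacobian is a 6 x 15 matrix
Total entries = rows * columns
Total = 6 * 15
Total = 90

90


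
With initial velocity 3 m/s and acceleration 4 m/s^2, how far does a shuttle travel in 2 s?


Given: v0 = 3 m/s, a = 4 m/s^2, t = 2 s
Using s = v0*t + (1/2)*a*t^2
s = 3*2 + (1/2)*4*2^2
s = 6 + (1/2)*16
s = 6 + 8
s = 14

14 m


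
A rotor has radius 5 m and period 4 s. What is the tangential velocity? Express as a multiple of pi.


Given: radius r = 5 m, period T = 4 s
Using v = 2*pi*r / T
v = 2*pi*5 / 4
v = 10*pi / 4
v = 5/2*pi m/s

5/2*pi m/s


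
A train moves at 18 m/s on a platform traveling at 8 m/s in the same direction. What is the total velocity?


Given: object velocity = 18 m/s, platform velocity = 8 m/s (same direction)
Using classical velocity addition: v_total = v_object + v_platform
v_total = 18 + 8
v_total = 26 m/s

26 m/s


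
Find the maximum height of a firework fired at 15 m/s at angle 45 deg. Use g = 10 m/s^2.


Given: v0 = 15 m/s, theta = 45 deg, g = 10 m/s^2
sin^2(45) = 1/2
Using H = v0^2 * sin^2(theta) / (2*g)
H = 15^2 * 1/2 / (2*10)
H = 225 * 1/2 / 20
H = 225/2 / 20
H = 45/8 m

45/8 m


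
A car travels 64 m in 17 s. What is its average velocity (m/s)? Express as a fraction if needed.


Given: distance d = 64 m, time t = 17 s
Using v = d / t
v = 64 / 17
v = 64/17 m/s

64/17 m/s


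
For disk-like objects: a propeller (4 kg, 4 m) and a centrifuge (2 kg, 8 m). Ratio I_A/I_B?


Given: M1=4 kg, R1=4 m, M2=2 kg, R2=8 m
For a disk: I = (1/2)*M*R^2, so I_A/I_B = (M1*R1^2)/(M2*R2^2)
M1*R1^2 = 4*16 = 64
M2*R2^2 = 2*64 = 128
I_A/I_B = 64/128 = 1/2

1/2


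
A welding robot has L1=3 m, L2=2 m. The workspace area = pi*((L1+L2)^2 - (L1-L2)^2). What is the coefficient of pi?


Given: L1 = 3, L2 = 2
(L1+L2)^2 = (5)^2 = 25
(L1-L2)^2 = (1)^2 = 1
Difference = 25 - 1 = 24
This equals 4*L1*L2 = 4*3*2 = 24
Workspace area = 24*pi

24


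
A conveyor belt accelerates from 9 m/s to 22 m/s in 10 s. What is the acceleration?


Given: initial velocity v0 = 9 m/s, final velocity v = 22 m/s, time t = 10 s
Using a = (v - v0) / t
a = (22 - 9) / 10
a = 13 / 10
a = 13/10 m/s^2

13/10 m/s^2


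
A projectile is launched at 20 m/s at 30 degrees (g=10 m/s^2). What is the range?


Given: v0 = 20 m/s, theta = 30 deg, g = 10 m/s^2
sin(2*30) = sin(60) = sqrt(3)/2
Using R = v0^2 * sin(2*theta) / g
R = 20^2 * (sqrt(3)/2) / 10
R = 400 * sqrt(3) / 20
R = 20*sqrt(3) m

20*sqrt(3) m


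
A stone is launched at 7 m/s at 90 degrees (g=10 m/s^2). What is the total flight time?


Given: v0 = 7 m/s, theta = 90 deg, g = 10 m/s^2
sin(90) = 1
Using T = 2*v0*sin(theta) / g
T = 2*7*1 / 10
T = 14 / 10
T = 7/5 s

7/5 s


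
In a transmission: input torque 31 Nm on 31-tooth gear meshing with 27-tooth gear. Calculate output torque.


Given: N1 = 31, N2 = 27, T1 = 31 Nm
Using T2/T1 = N2/N1
T2 = T1 * N2 / N1
T2 = 31 * 27 / 31
T2 = 837 / 31
T2 = 27 Nm

27 Nm


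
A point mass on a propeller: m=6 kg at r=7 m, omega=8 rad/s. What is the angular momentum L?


Given: m = 6 kg, r = 7 m, omega = 8 rad/s
For a point mass: I = m*r^2
I = 6*7^2 = 6*49 = 294
L = I*omega = 294*8
L = 2352 kg*m^2/s

2352 kg*m^2/s


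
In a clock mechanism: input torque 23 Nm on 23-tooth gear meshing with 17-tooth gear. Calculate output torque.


Given: N1 = 23, N2 = 17, T1 = 23 Nm
Using T2/T1 = N2/N1
T2 = T1 * N2 / N1
T2 = 23 * 17 / 23
T2 = 391 / 23
T2 = 17 Nm

17 Nm


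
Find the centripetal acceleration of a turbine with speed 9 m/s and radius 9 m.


Given: v = 9 m/s, r = 9 m
Using a_c = v^2 / r
a_c = 9^2 / 9
a_c = 81 / 9
a_c = 9 m/s^2

9 m/s^2


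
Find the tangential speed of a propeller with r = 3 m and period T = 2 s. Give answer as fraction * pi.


Given: radius r = 3 m, period T = 2 s
Using v = 2*pi*r / T
v = 2*pi*3 / 2
v = 6*pi / 2
v = 3*pi m/s

3*pi m/s


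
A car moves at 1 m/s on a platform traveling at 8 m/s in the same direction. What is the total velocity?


Given: object velocity = 1 m/s, platform velocity = 8 m/s (same direction)
Using classical velocity addition: v_total = v_object + v_platform
v_total = 1 + 8
v_total = 9 m/s

9 m/s


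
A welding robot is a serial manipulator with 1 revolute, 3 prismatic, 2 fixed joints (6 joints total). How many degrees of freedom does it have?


Given: serial robot with 1 revolute, 3 prismatic, 2 fixed joints
DOF contribution per joint type: revolute=1, prismatic=1, spherical=3, fixed=0
DOF = 1*1 + 3*1 + 2*0
DOF = 4

4


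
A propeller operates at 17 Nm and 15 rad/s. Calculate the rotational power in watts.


Given: tau = 17 Nm, omega = 15 rad/s
Using P = tau * omega
P = 17 * 15
P = 255 W

255 W


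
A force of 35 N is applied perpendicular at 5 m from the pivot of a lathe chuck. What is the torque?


Given: F = 35 N, r = 5 m, angle = 90 deg (perpendicular)
Using tau = F * r * sin(90)
sin(90) = 1
tau = 35 * 5 * 1
tau = 175 Nm

175 Nm


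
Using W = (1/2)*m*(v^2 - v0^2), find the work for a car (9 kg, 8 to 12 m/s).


Given: m = 9 kg, v0 = 8 m/s, v = 12 m/s
Using W = (1/2)*m*(v^2 - v0^2)
v^2 = 12^2 = 144
v0^2 = 8^2 = 64
v^2 - v0^2 = 144 - 64 = 80
W = (1/2)*9*80 = 360 J

360 J


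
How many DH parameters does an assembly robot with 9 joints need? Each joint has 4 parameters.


Given: 9 joints, 4 DH parameters per joint (d, theta, a, alpha)
Total DH parameters = number_of_joints * 4
Total = 9 * 4
Total = 36

36


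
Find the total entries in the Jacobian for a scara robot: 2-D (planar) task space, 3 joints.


Given: task space dimension = 2, joints = 3
Jacobian is a 2 x 3 matrix
Total entries = rows * columns
Total = 2 * 3
Total = 6

6


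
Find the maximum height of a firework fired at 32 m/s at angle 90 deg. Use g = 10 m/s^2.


Given: v0 = 32 m/s, theta = 90 deg, g = 10 m/s^2
sin^2(90) = 1
Using H = v0^2 * sin^2(theta) / (2*g)
H = 32^2 * 1 / (2*10)
H = 1024 * 1 / 20
H = 1024 / 20
H = 256/5 m

256/5 m


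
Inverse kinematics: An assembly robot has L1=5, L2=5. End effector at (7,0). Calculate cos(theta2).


Given: L1 = 5, L2 = 5, target (x, y) = (7, 0)
Using cos(theta2) = (x^2 + y^2 - L1^2 - L2^2) / (2*L1*L2)
x^2 + y^2 = 7^2 + 0 = 49
L1^2 + L2^2 = 25 + 25 = 50
Numerator = 49 - 50 = -1
Denominator = 2*5*5 = 50
cos(theta2) = -1/50 = -1/50

-1/50


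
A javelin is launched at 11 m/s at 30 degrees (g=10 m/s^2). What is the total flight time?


Given: v0 = 11 m/s, theta = 30 deg, g = 10 m/s^2
sin(30) = 1/2
Using T = 2*v0*sin(theta) / g
T = 2*11*1/2 / 10
T = 11 / 10
T = 11/10 s

11/10 s


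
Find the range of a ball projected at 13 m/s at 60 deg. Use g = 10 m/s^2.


Given: v0 = 13 m/s, theta = 60 deg, g = 10 m/s^2
sin(2*60) = sin(120) = sqrt(3)/2
Using R = v0^2 * sin(2*theta) / g
R = 13^2 * (sqrt(3)/2) / 10
R = 169 * sqrt(3) / 20
R = 169/20*sqrt(3) m

169/20*sqrt(3) m


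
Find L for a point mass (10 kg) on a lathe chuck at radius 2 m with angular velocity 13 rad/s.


Given: m = 10 kg, r = 2 m, omega = 13 rad/s
For a point mass: I = m*r^2
I = 10*2^2 = 10*4 = 40
L = I*omega = 40*13
L = 520 kg*m^2/s

520 kg*m^2/s


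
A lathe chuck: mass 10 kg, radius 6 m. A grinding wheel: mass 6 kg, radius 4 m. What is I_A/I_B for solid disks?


Given: M1=10 kg, R1=6 m, M2=6 kg, R2=4 m
For a disk: I = (1/2)*M*R^2, so I_A/I_B = (M1*R1^2)/(M2*R2^2)
M1*R1^2 = 10*36 = 360
M2*R2^2 = 6*16 = 96
I_A/I_B = 360/96 = 15/4

15/4


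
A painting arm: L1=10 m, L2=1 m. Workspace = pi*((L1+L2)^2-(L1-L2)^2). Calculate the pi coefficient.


Given: L1 = 10, L2 = 1
(L1+L2)^2 = (11)^2 = 121
(L1-L2)^2 = (9)^2 = 81
Difference = 121 - 81 = 40
This equals 4*L1*L2 = 4*10*1 = 40
Workspace area = 40*pi

40


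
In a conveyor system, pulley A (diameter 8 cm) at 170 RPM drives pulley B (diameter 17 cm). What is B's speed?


Given: D1 = 8 cm, w1 = 170 RPM, D2 = 17 cm
Using D1*w1 = D2*w2
w2 = D1*w1 / D2
w2 = 8*170 / 17
w2 = 1360 / 17
w2 = 80 RPM

80 RPM


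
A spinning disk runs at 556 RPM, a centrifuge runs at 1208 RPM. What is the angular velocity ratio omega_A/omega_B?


Given: RPM_A = 556, RPM_B = 1208
omega = 2*pi*RPM/60, so omega_A/omega_B = RPM_A / RPM_B
omega_A/omega_B = 556 / 1208
omega_A/omega_B = 139/302

139/302


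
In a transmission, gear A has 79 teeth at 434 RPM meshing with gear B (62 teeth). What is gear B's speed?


Given: N1 = 79 teeth, w1 = 434 RPM, N2 = 62 teeth
Using N1*w1 = N2*w2
w2 = N1*w1 / N2
w2 = 79*434 / 62
w2 = 34286 / 62
w2 = 553 RPM

553 RPM


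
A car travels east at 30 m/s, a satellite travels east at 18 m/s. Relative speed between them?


Given: v_A = 30 m/s east, v_B = 18 m/s east
Both move in the same direction; relative speed = |v_A - v_B|
|30 - 18| = |12|
= 12 m/s

12 m/s


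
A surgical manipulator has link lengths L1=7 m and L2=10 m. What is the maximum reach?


Given: L1 = 7 m, L2 = 10 m
For a 2-link planar arm, max reach = L1 + L2 (fully extended)
Max reach = 7 + 10
Max reach = 17 m

17 m


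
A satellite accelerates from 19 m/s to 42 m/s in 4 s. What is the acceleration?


Given: initial velocity v0 = 19 m/s, final velocity v = 42 m/s, time t = 4 s
Using a = (v - v0) / t
a = (42 - 19) / 4
a = 23 / 4
a = 23/4 m/s^2

23/4 m/s^2


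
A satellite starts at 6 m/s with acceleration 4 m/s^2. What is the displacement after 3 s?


Given: v0 = 6 m/s, a = 4 m/s^2, t = 3 s
Using s = v0*t + (1/2)*a*t^2
s = 6*3 + (1/2)*4*3^2
s = 18 + (1/2)*36
s = 18 + 18
s = 36

36 m


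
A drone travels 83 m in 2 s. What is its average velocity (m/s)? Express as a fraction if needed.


Given: distance d = 83 m, time t = 2 s
Using v = d / t
v = 83 / 2
v = 83/2 m/s

83/2 m/s


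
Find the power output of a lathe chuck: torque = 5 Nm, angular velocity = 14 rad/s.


Given: tau = 5 Nm, omega = 14 rad/s
Using P = tau * omega
P = 5 * 14
P = 70 W

70 W


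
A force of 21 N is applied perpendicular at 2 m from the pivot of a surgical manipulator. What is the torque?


Given: F = 21 N, r = 2 m, angle = 90 deg (perpendicular)
Using tau = F * r * sin(90)
sin(90) = 1
tau = 21 * 2 * 1
tau = 42 Nm

42 Nm


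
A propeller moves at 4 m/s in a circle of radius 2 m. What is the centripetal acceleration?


Given: v = 4 m/s, r = 2 m
Using a_c = v^2 / r
a_c = 4^2 / 2
a_c = 16 / 2
a_c = 8 m/s^2

8 m/s^2


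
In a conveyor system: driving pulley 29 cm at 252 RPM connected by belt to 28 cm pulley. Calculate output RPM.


Given: D1 = 29 cm, w1 = 252 RPM, D2 = 28 cm
Using D1*w1 = D2*w2
w2 = D1*w1 / D2
w2 = 29*252 / 28
w2 = 7308 / 28
w2 = 261 RPM

261 RPM


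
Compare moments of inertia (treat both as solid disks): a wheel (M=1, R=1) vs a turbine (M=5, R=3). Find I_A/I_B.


Given: M1=1 kg, R1=1 m, M2=5 kg, R2=3 m
For a disk: I = (1/2)*M*R^2, so I_A/I_B = (M1*R1^2)/(M2*R2^2)
M1*R1^2 = 1*1 = 1
M2*R2^2 = 5*9 = 45
I_A/I_B = 1/45 = 1/45

1/45


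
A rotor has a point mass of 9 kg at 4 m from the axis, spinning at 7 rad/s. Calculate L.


Given: m = 9 kg, r = 4 m, omega = 7 rad/s
For a point mass: I = m*r^2
I = 9*4^2 = 9*16 = 144
L = I*omega = 144*7
L = 1008 kg*m^2/s

1008 kg*m^2/s


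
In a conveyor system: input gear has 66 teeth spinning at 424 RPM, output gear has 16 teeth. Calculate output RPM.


Given: N1 = 66 teeth, w1 = 424 RPM, N2 = 16 teeth
Using N1*w1 = N2*w2
w2 = N1*w1 / N2
w2 = 66*424 / 16
w2 = 27984 / 16
w2 = 1749 RPM

1749 RPM


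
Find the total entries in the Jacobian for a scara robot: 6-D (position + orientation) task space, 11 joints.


Given: task space dimension = 6, joints = 11
Jacobian is a 6 x 11 matrix
Total entries = rows * columns
Total = 6 * 11
Total = 66

66


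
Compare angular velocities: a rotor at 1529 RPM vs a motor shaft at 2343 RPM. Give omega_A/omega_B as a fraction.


Given: RPM_A = 1529, RPM_B = 2343
omega = 2*pi*RPM/60, so omega_A/omega_B = RPM_A / RPM_B
omega_A/omega_B = 1529 / 2343
omega_A/omega_B = 139/213

139/213


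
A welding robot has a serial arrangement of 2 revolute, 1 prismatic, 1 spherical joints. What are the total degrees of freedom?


Given: serial robot with 2 revolute, 1 prismatic, 1 spherical joints
DOF contribution per joint type: revolute=1, prismatic=1, spherical=3, fixed=0
DOF = 2*1 + 1*1 + 1*3
DOF = 6

6


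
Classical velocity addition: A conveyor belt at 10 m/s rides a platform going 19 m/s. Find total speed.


Given: object velocity = 10 m/s, platform velocity = 19 m/s (same direction)
Using classical velocity addition: v_total = v_object + v_platform
v_total = 10 + 19
v_total = 29 m/s

29 m/s


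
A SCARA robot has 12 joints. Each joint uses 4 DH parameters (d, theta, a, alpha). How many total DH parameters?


Given: 12 joints, 4 DH parameters per joint (d, theta, a, alpha)
Total DH parameters = number_of_joints * 4
Total = 12 * 4
Total = 48

48


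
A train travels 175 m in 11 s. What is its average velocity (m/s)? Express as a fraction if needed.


Given: distance d = 175 m, time t = 11 s
Using v = d / t
v = 175 / 11
v = 175/11 m/s

175/11 m/s


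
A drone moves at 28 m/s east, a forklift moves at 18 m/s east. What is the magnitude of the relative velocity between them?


Given: v_A = 28 m/s east, v_B = 18 m/s east
Both move in the same direction; relative speed = |v_A - v_B|
|28 - 18| = |10|
= 10 m/s

10 m/s


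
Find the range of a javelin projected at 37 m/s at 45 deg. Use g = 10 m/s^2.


Given: v0 = 37 m/s, theta = 45 deg, g = 10 m/s^2
sin(2*45) = sin(90) = 1
Using R = v0^2 * sin(2*theta) / g
R = 37^2 * 1 / 10
R = 1369 / 10
R = 1369/10 m

1369/10 m


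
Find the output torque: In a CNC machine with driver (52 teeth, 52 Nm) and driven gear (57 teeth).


Given: N1 = 52, N2 = 57, T1 = 52 Nm
Using T2/T1 = N2/N1
T2 = T1 * N2 / N1
T2 = 52 * 57 / 52
T2 = 2964 / 52
T2 = 57 Nm

57 Nm


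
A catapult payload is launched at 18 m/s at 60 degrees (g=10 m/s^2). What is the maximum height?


Given: v0 = 18 m/s, theta = 60 deg, g = 10 m/s^2
sin^2(60) = 3/4
Using H = v0^2 * sin^2(theta) / (2*g)
H = 18^2 * 3/4 / (2*10)
H = 324 * 3/4 / 20
H = 243 / 20
H = 243/20 m

243/20 m


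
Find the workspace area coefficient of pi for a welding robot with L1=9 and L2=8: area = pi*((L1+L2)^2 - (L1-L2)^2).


Given: L1 = 9, L2 = 8
(L1+L2)^2 = (17)^2 = 289
(L1-L2)^2 = (1)^2 = 1
Difference = 289 - 1 = 288
This equals 4*L1*L2 = 4*9*8 = 288
Workspace area = 288*pi

288


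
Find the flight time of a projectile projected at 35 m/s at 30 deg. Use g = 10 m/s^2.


Given: v0 = 35 m/s, theta = 30 deg, g = 10 m/s^2
sin(30) = 1/2
Using T = 2*v0*sin(theta) / g
T = 2*35*1/2 / 10
T = 35 / 10
T = 7/2 s

7/2 s


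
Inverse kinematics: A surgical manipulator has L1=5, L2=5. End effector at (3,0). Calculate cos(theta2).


Given: L1 = 5, L2 = 5, target (x, y) = (3, 0)
Using cos(theta2) = (x^2 + y^2 - L1^2 - L2^2) / (2*L1*L2)
x^2 + y^2 = 3^2 + 0 = 9
L1^2 + L2^2 = 25 + 25 = 50
Numerator = 9 - 50 = -41
Denominator = 2*5*5 = 50
cos(theta2) = -41/50 = -41/50

-41/50


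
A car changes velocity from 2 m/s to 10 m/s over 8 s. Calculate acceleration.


Given: initial velocity v0 = 2 m/s, final velocity v = 10 m/s, time t = 8 s
Using a = (v - v0) / t
a = (10 - 2) / 8
a = 8 / 8
a = 1 m/s^2

1 m/s^2


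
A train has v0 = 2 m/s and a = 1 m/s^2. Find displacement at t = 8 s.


Given: v0 = 2 m/s, a = 1 m/s^2, t = 8 s
Using s = v0*t + (1/2)*a*t^2
s = 2*8 + (1/2)*1*8^2
s = 16 + (1/2)*64
s = 16 + 32
s = 48

48 m


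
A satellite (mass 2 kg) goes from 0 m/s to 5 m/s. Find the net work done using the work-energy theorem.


Given: m = 2 kg, v0 = 0 m/s, v = 5 m/s
Using W = (1/2)*m*(v^2 - v0^2)
v^2 = 5^2 = 25
v0^2 = 0^2 = 0
v^2 - v0^2 = 25 - 0 = 25
W = (1/2)*2*25 = 25 J

25 J


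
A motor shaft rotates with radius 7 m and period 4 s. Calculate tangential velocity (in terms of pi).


Given: radius r = 7 m, period T = 4 s
Using v = 2*pi*r / T
v = 2*pi*7 / 4
v = 14*pi / 4
v = 7/2*pi m/s

7/2*pi m/s


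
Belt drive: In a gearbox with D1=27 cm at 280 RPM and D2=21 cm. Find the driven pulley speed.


Given: D1 = 27 cm, w1 = 280 RPM, D2 = 21 cm
Using D1*w1 = D2*w2
w2 = D1*w1 / D2
w2 = 27*280 / 21
w2 = 7560 / 21
w2 = 360 RPM

360 RPM


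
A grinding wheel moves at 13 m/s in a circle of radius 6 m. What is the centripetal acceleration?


Given: v = 13 m/s, r = 6 m
Using a_c = v^2 / r
a_c = 13^2 / 6
a_c = 169 / 6
a_c = 169/6 m/s^2

169/6 m/s^2


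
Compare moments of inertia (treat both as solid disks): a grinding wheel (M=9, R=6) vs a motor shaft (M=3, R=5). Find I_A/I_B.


Given: M1=9 kg, R1=6 m, M2=3 kg, R2=5 m
For a disk: I = (1/2)*M*R^2, so I_A/I_B = (M1*R1^2)/(M2*R2^2)
M1*R1^2 = 9*36 = 324
M2*R2^2 = 3*25 = 75
I_A/I_B = 324/75 = 108/25

108/25


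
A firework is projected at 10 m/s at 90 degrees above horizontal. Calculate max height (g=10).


Given: v0 = 10 m/s, theta = 90 deg, g = 10 m/s^2
sin^2(90) = 1
Using H = v0^2 * sin^2(theta) / (2*g)
H = 10^2 * 1 / (2*10)
H = 100 * 1 / 20
H = 100 / 20
H = 5 m

5 m


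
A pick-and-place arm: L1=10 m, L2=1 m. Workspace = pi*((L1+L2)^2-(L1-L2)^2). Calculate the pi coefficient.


Given: L1 = 10, L2 = 1
(L1+L2)^2 = (11)^2 = 121
(L1-L2)^2 = (9)^2 = 81
Difference = 121 - 81 = 40
This equals 4*L1*L2 = 4*10*1 = 40
Workspace area = 40*pi

40


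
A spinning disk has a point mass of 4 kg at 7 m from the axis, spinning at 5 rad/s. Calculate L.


Given: m = 4 kg, r = 7 m, omega = 5 rad/s
For a point mass: I = m*r^2
I = 4*7^2 = 4*49 = 196
L = I*omega = 196*5
L = 980 kg*m^2/s

980 kg*m^2/s


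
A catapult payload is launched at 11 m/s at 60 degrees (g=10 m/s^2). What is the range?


Given: v0 = 11 m/s, theta = 60 deg, g = 10 m/s^2
sin(2*60) = sin(120) = sqrt(3)/2
Using R = v0^2 * sin(2*theta) / g
R = 11^2 * (sqrt(3)/2) / 10
R = 121 * sqrt(3) / 20
R = 121/20*sqrt(3) m

121/20*sqrt(3) m


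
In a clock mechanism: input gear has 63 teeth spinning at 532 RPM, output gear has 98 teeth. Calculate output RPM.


Given: N1 = 63 teeth, w1 = 532 RPM, N2 = 98 teeth
Using N1*w1 = N2*w2
w2 = N1*w1 / N2
w2 = 63*532 / 98
w2 = 33516 / 98
w2 = 342 RPM

342 RPM


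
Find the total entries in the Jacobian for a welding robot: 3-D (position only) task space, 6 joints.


Given: task space dimension = 3, joints = 6
Jacobian is a 3 x 6 matrix
Total entries = rows * columns
Total = 3 * 6
Total = 18

18


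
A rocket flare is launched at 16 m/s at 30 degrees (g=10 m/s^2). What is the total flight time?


Given: v0 = 16 m/s, theta = 30 deg, g = 10 m/s^2
sin(30) = 1/2
Using T = 2*v0*sin(theta) / g
T = 2*16*1/2 / 10
T = 16 / 10
T = 8/5 s

8/5 s


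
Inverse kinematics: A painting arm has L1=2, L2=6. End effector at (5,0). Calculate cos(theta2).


Given: L1 = 2, L2 = 6, target (x, y) = (5, 0)
Using cos(theta2) = (x^2 + y^2 - L1^2 - L2^2) / (2*L1*L2)
x^2 + y^2 = 5^2 + 0 = 25
L1^2 + L2^2 = 4 + 36 = 40
Numerator = 25 - 40 = -15
Denominator = 2*2*6 = 24
cos(theta2) = -15/24 = -5/8

-5/8


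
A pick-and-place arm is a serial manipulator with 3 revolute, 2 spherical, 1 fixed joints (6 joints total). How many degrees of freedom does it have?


Given: serial robot with 3 revolute, 2 spherical, 1 fixed joints
DOF contribution per joint type: revolute=1, prismatic=1, spherical=3, fixed=0
DOF = 3*1 + 2*3 + 1*0
DOF = 9

9


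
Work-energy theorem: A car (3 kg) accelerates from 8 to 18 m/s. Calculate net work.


Given: m = 3 kg, v0 = 8 m/s, v = 18 m/s
Using W = (1/2)*m*(v^2 - v0^2)
v^2 = 18^2 = 324
v0^2 = 8^2 = 64
v^2 - v0^2 = 324 - 64 = 260
W = (1/2)*3*260 = 390 J

390 J


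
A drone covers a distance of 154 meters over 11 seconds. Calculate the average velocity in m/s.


Given: distance d = 154 m, time t = 11 s
Using v = d / t
v = 154 / 11
v = 14 m/s

14 m/s


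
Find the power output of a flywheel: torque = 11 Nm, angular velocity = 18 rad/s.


Given: tau = 11 Nm, omega = 18 rad/s
Using P = tau * omega
P = 11 * 18
P = 198 W

198 W


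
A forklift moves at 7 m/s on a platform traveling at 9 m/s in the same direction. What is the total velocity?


Given: object velocity = 7 m/s, platform velocity = 9 m/s (same direction)
Using classical velocity addition: v_total = v_object + v_platform
v_total = 7 + 9
v_total = 16 m/s

16 m/s


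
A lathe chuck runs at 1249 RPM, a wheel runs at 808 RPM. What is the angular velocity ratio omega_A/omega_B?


Given: RPM_A = 1249, RPM_B = 808
omega = 2*pi*RPM/60, so omega_A/omega_B = RPM_A / RPM_B
omega_A/omega_B = 1249 / 808
omega_A/omega_B = 1249/808

1249/808


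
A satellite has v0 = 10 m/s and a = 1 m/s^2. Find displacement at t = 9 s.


Given: v0 = 10 m/s, a = 1 m/s^2, t = 9 s
Using s = v0*t + (1/2)*a*t^2
s = 10*9 + (1/2)*1*9^2
s = 90 + (1/2)*81
s = 90 + 81/2
s = 261/2

261/2 m


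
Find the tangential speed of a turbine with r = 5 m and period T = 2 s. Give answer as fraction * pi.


Given: radius r = 5 m, period T = 2 s
Using v = 2*pi*r / T
v = 2*pi*5 / 2
v = 10*pi / 2
v = 5*pi m/s

5*pi m/s


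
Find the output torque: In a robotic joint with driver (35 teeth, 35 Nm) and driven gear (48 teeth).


Given: N1 = 35, N2 = 48, T1 = 35 Nm
Using T2/T1 = N2/N1
T2 = T1 * N2 / N1
T2 = 35 * 48 / 35
T2 = 1680 / 35
T2 = 48 Nm

48 Nm


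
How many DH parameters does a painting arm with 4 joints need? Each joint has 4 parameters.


Given: 4 joints, 4 DH parameters per joint (d, theta, a, alpha)
Total DH parameters = number_of_joints * 4
Total = 4 * 4
Total = 16

16


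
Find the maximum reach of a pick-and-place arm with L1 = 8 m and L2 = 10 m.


Given: L1 = 8 m, L2 = 10 m
For a 2-link planar arm, max reach = L1 + L2 (fully extended)
Max reach = 8 + 10
Max reach = 18 m

18 m


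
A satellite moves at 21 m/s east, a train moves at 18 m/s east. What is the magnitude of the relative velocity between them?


Given: v_A = 21 m/s east, v_B = 18 m/s east
Both move in the same direction; relative speed = |v_A - v_B|
|21 - 18| = |3|
= 3 m/s

3 m/s


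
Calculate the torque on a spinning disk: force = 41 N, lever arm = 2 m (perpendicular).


Given: F = 41 N, r = 2 m, angle = 90 deg (perpendicular)
Using tau = F * r * sin(90)
sin(90) = 1
tau = 41 * 2 * 1
tau = 82 Nm

82 Nm


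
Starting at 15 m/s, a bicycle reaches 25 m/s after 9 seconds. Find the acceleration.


Given: initial velocity v0 = 15 m/s, final velocity v = 25 m/s, time t = 9 s
Using a = (v - v0) / t
a = (25 - 15) / 9
a = 10 / 9
a = 10/9 m/s^2

10/9 m/s^2


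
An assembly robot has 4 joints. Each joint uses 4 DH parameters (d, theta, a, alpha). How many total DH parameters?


Given: 4 joints, 4 DH parameters per joint (d, theta, a, alpha)
Total DH parameters = number_of_joints * 4
Total = 4 * 4
Total = 16

16


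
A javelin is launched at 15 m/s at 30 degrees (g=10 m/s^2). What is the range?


Given: v0 = 15 m/s, theta = 30 deg, g = 10 m/s^2
sin(2*30) = sin(60) = sqrt(3)/2
Using R = v0^2 * sin(2*theta) / g
R = 15^2 * (sqrt(3)/2) / 10
R = 225 * sqrt(3) / 20
R = 45/4*sqrt(3) m

45/4*sqrt(3) m


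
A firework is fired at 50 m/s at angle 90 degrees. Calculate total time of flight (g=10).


Given: v0 = 50 m/s, theta = 90 deg, g = 10 m/s^2
sin(90) = 1
Using T = 2*v0*sin(theta) / g
T = 2*50*1 / 10
T = 100 / 10
T = 10 s

10 s


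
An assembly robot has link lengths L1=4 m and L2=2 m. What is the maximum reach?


Given: L1 = 4 m, L2 = 2 m
For a 2-link planar arm, max reach = L1 + L2 (fully extended)
Max reach = 4 + 2
Max reach = 6 m

6 m


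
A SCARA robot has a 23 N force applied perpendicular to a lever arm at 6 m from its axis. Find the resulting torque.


Given: F = 23 N, r = 6 m, angle = 90 deg (perpendicular)
Using tau = F * r * sin(90)
sin(90) = 1
tau = 23 * 6 * 1
tau = 138 Nm

138 Nm


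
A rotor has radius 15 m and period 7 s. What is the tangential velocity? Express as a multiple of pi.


Given: radius r = 15 m, period T = 7 s
Using v = 2*pi*r / T
v = 2*pi*15 / 7
v = 30*pi / 7
v = 30/7*pi m/s

30/7*pi m/s


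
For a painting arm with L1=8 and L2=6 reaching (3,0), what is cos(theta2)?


Given: L1 = 8, L2 = 6, target (x, y) = (3, 0)
Using cos(theta2) = (x^2 + y^2 - L1^2 - L2^2) / (2*L1*L2)
x^2 + y^2 = 3^2 + 0 = 9
L1^2 + L2^2 = 64 + 36 = 100
Numerator = 9 - 100 = -91
Denominator = 2*8*6 = 96
cos(theta2) = -91/96 = -91/96

-91/96


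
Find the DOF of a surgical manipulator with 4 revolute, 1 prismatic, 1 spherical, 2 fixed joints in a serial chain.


Given: serial robot with 4 revolute, 1 prismatic, 1 spherical, 2 fixed joints
DOF contribution per joint type: revolute=1, prismatic=1, spherical=3, fixed=0
DOF = 4*1 + 1*1 + 1*3 + 2*0
DOF = 8

8


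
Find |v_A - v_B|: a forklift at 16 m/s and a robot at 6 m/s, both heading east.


Given: v_A = 16 m/s east, v_B = 6 m/s east
Both move in the same direction; relative speed = |v_A - v_B|
|16 - 6| = |10|
= 10 m/s

10 m/s


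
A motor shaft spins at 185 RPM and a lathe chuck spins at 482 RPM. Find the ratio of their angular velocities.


Given: RPM_A = 185, RPM_B = 482
omega = 2*pi*RPM/60, so omega_A/omega_B = RPM_A / RPM_B
omega_A/omega_B = 185 / 482
omega_A/omega_B = 185/482

185/482


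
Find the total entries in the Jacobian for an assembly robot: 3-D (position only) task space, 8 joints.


Given: task space dimension = 3, joints = 8
Jacobian is a 3 x 8 matrix
Total entries = rows * columns
Total = 3 * 8
Total = 24

24


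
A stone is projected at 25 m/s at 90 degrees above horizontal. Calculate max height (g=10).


Given: v0 = 25 m/s, theta = 90 deg, g = 10 m/s^2
sin^2(90) = 1
Using H = v0^2 * sin^2(theta) / (2*g)
H = 25^2 * 1 / (2*10)
H = 625 * 1 / 20
H = 625 / 20
H = 125/4 m

125/4 m


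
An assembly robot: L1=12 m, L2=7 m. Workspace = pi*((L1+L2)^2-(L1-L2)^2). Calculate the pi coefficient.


Given: L1 = 12, L2 = 7
(L1+L2)^2 = (19)^2 = 361
(L1-L2)^2 = (5)^2 = 25
Difference = 361 - 25 = 336
This equals 4*L1*L2 = 4*12*7 = 336
Workspace area = 336*pi

336


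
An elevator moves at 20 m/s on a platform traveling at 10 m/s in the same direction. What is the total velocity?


Given: object velocity = 20 m/s, platform velocity = 10 m/s (same direction)
Using classical velocity addition: v_total = v_object + v_platform
v_total = 20 + 10
v_total = 30 m/s

30 m/s


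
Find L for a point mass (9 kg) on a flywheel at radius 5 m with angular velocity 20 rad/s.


Given: m = 9 kg, r = 5 m, omega = 20 rad/s
For a point mass: I = m*r^2
I = 9*5^2 = 9*25 = 225
L = I*omega = 225*20
L = 4500 kg*m^2/s

4500 kg*m^2/s


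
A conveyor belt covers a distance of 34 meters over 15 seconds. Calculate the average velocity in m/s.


Given: distance d = 34 m, time t = 15 s
Using v = d / t
v = 34 / 15
v = 34/15 m/s

34/15 m/s


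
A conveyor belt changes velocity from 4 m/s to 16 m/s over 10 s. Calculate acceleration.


Given: initial velocity v0 = 4 m/s, final velocity v = 16 m/s, time t = 10 s
Using a = (v - v0) / t
a = (16 - 4) / 10
a = 12 / 10
a = 6/5 m/s^2

6/5 m/s^2


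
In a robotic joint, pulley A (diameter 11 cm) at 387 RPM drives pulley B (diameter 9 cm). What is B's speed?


Given: D1 = 11 cm, w1 = 387 RPM, D2 = 9 cm
Using D1*w1 = D2*w2
w2 = D1*w1 / D2
w2 = 11*387 / 9
w2 = 4257 / 9
w2 = 473 RPM

473 RPM


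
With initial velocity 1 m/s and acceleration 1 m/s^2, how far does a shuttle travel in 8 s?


Given: v0 = 1 m/s, a = 1 m/s^2, t = 8 s
Using s = v0*t + (1/2)*a*t^2
s = 1*8 + (1/2)*1*8^2
s = 8 + (1/2)*64
s = 8 + 32
s = 40

40 m


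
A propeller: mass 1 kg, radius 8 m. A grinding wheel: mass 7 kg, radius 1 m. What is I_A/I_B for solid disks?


Given: M1=1 kg, R1=8 m, M2=7 kg, R2=1 m
For a disk: I = (1/2)*M*R^2, so I_A/I_B = (M1*R1^2)/(M2*R2^2)
M1*R1^2 = 1*64 = 64
M2*R2^2 = 7*1 = 7
I_A/I_B = 64/7 = 64/7

64/7


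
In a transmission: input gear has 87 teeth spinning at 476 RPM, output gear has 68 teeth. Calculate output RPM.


Given: N1 = 87 teeth, w1 = 476 RPM, N2 = 68 teeth
Using N1*w1 = N2*w2
w2 = N1*w1 / N2
w2 = 87*476 / 68
w2 = 41412 / 68
w2 = 609 RPM

609 RPM


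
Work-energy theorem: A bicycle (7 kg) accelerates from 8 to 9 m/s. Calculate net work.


Given: m = 7 kg, v0 = 8 m/s, v = 9 m/s
Using W = (1/2)*m*(v^2 - v0^2)
v^2 = 9^2 = 81
v0^2 = 8^2 = 64
v^2 - v0^2 = 81 - 64 = 17
W = (1/2)*7*17 = 119/2 J

119/2 J


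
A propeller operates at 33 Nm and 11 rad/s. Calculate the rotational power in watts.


Given: tau = 33 Nm, omega = 11 rad/s
Using P = tau * omega
P = 33 * 11
P = 363 W

363 W


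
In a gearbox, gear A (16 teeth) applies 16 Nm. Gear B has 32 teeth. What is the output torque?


Given: N1 = 16, N2 = 32, T1 = 16 Nm
Using T2/T1 = N2/N1
T2 = T1 * N2 / N1
T2 = 16 * 32 / 16
T2 = 512 / 16
T2 = 32 Nm

32 Nm


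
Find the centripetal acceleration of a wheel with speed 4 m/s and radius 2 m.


Given: v = 4 m/s, r = 2 m
Using a_c = v^2 / r
a_c = 4^2 / 2
a_c = 16 / 2
a_c = 8 m/s^2

8 m/s^2


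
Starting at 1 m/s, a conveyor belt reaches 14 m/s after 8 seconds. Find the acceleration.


Given: initial velocity v0 = 1 m/s, final velocity v = 14 m/s, time t = 8 s
Using a = (v - v0) / t
a = (14 - 1) / 8
a = 13 / 8
a = 13/8 m/s^2

13/8 m/s^2


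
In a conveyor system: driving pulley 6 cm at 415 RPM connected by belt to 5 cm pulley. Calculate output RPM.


Given: D1 = 6 cm, w1 = 415 RPM, D2 = 5 cm
Using D1*w1 = D2*w2
w2 = D1*w1 / D2
w2 = 6*415 / 5
w2 = 2490 / 5
w2 = 498 RPM

498 RPM


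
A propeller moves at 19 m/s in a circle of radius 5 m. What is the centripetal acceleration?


Given: v = 19 m/s, r = 5 m
Using a_c = v^2 / r
a_c = 19^2 / 5
a_c = 361 / 5
a_c = 361/5 m/s^2

361/5 m/s^2


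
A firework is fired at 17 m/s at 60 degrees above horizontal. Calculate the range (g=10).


Given: v0 = 17 m/s, theta = 60 deg, g = 10 m/s^2
sin(2*60) = sin(120) = sqrt(3)/2
Using R = v0^2 * sin(2*theta) / g
R = 17^2 * (sqrt(3)/2) / 10
R = 289 * sqrt(3) / 20
R = 289/20*sqrt(3) m

289/20*sqrt(3) m


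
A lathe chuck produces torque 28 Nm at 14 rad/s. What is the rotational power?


Given: tau = 28 Nm, omega = 14 rad/s
Using P = tau * omega
P = 28 * 14
P = 392 W

392 W


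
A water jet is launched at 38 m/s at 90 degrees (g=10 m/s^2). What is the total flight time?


Given: v0 = 38 m/s, theta = 90 deg, g = 10 m/s^2
sin(90) = 1
Using T = 2*v0*sin(theta) / g
T = 2*38*1 / 10
T = 76 / 10
T = 38/5 s

38/5 s


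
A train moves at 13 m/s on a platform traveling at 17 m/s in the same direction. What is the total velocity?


Given: object velocity = 13 m/s, platform velocity = 17 m/s (same direction)
Using classical velocity addition: v_total = v_object + v_platform
v_total = 13 + 17
v_total = 30 m/s

30 m/s


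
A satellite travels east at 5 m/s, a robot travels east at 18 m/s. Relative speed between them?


Given: v_A = 5 m/s east, v_B = 18 m/s east
Both move in the same direction; relative speed = |v_A - v_B|
|5 - 18| = |-13|
= 13 m/s

13 m/s


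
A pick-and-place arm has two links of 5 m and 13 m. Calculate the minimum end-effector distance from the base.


Given: L1 = 5 m, L2 = 13 m
For a 2-link planar arm, min reach = |L1 - L2| (second link folded back)
Min reach = |5 - 13|
Min reach = 8 m

8 m


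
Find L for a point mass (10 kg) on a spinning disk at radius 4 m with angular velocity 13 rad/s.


Given: m = 10 kg, r = 4 m, omega = 13 rad/s
For a point mass: I = m*r^2
I = 10*4^2 = 10*16 = 160
L = I*omega = 160*13
L = 2080 kg*m^2/s

2080 kg*m^2/s


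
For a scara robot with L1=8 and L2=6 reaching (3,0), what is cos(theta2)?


Given: L1 = 8, L2 = 6, target (x, y) = (3, 0)
Using cos(theta2) = (x^2 + y^2 - L1^2 - L2^2) / (2*L1*L2)
x^2 + y^2 = 3^2 + 0 = 9
L1^2 + L2^2 = 64 + 36 = 100
Numerator = 9 - 100 = -91
Denominator = 2*8*6 = 96
cos(theta2) = -91/96 = -91/96

-91/96


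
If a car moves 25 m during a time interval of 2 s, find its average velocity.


Given: distance d = 25 m, time t = 2 s
Using v = d / t
v = 25 / 2
v = 25/2 m/s

25/2 m/s


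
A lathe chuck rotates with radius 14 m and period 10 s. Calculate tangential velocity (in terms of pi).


Given: radius r = 14 m, period T = 10 s
Using v = 2*pi*r / T
v = 2*pi*14 / 10
v = 28*pi / 10
v = 14/5*pi m/s

14/5*pi m/s


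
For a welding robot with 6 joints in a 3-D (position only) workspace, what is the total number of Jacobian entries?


Given: task space dimension = 3, joints = 6
Jacobian is a 3 x 6 matrix
Total entries = rows * columns
Total = 3 * 6
Total = 18

18


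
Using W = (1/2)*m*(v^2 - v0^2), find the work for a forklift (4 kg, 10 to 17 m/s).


Given: m = 4 kg, v0 = 10 m/s, v = 17 m/s
Using W = (1/2)*m*(v^2 - v0^2)
v^2 = 17^2 = 289
v0^2 = 10^2 = 100
v^2 - v0^2 = 289 - 100 = 189
W = (1/2)*4*189 = 378 J

378 J


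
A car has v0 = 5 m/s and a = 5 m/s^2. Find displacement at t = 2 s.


Given: v0 = 5 m/s, a = 5 m/s^2, t = 2 s
Using s = v0*t + (1/2)*a*t^2
s = 5*2 + (1/2)*5*2^2
s = 10 + (1/2)*20
s = 10 + 10
s = 20

20 m


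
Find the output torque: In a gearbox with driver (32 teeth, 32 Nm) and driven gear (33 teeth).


Given: N1 = 32, N2 = 33, T1 = 32 Nm
Using T2/T1 = N2/N1
T2 = T1 * N2 / N1
T2 = 32 * 33 / 32
T2 = 1056 / 32
T2 = 33 Nm

33 Nm


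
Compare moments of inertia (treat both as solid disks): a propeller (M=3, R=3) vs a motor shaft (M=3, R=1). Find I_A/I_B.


Given: M1=3 kg, R1=3 m, M2=3 kg, R2=1 m
For a disk: I = (1/2)*M*R^2, so I_A/I_B = (M1*R1^2)/(M2*R2^2)
M1*R1^2 = 3*9 = 27
M2*R2^2 = 3*1 = 3
I_A/I_B = 27/3 = 9

9


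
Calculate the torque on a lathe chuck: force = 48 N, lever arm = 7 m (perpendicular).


Given: F = 48 N, r = 7 m, angle = 90 deg (perpendicular)
Using tau = F * r * sin(90)
sin(90) = 1
tau = 48 * 7 * 1
tau = 336 Nm

336 Nm


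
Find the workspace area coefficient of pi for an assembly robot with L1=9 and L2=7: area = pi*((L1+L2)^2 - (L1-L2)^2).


Given: L1 = 9, L2 = 7
(L1+L2)^2 = (16)^2 = 256
(L1-L2)^2 = (2)^2 = 4
Difference = 256 - 4 = 252
This equals 4*L1*L2 = 4*9*7 = 252
Workspace area = 252*pi

252


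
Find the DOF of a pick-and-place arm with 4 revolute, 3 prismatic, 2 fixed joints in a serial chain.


Given: serial robot with 4 revolute, 3 prismatic, 2 fixed joints
DOF contribution per joint type: revolute=1, prismatic=1, spherical=3, fixed=0
DOF = 4*1 + 3*1 + 2*0
DOF = 7

7


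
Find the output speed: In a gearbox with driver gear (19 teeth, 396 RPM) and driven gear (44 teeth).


Given: N1 = 19 teeth, w1 = 396 RPM, N2 = 44 teeth
Using N1*w1 = N2*w2
w2 = N1*w1 / N2
w2 = 19*396 / 44
w2 = 7524 / 44
w2 = 171 RPM

171 RPM


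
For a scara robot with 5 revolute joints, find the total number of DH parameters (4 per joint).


Given: 5 joints, 4 DH parameters per joint (d, theta, a, alpha)
Total DH parameters = number_of_joints * 4
Total = 5 * 4
Total = 20

20


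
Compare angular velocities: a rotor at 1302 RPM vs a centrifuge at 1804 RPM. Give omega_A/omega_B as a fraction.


Given: RPM_A = 1302, RPM_B = 1804
omega = 2*pi*RPM/60, so omega_A/omega_B = RPM_A / RPM_B
omega_A/omega_B = 1302 / 1804
omega_A/omega_B = 651/902

651/902


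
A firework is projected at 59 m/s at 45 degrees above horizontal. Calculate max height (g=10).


Given: v0 = 59 m/s, theta = 45 deg, g = 10 m/s^2
sin^2(45) = 1/2
Using H = v0^2 * sin^2(theta) / (2*g)
H = 59^2 * 1/2 / (2*10)
H = 3481 * 1/2 / 20
H = 3481/2 / 20
H = 3481/40 m

3481/40 m


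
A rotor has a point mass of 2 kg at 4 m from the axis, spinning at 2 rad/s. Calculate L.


Given: m = 2 kg, r = 4 m, omega = 2 rad/s
For a point mass: I = m*r^2
I = 2*4^2 = 2*16 = 32
L = I*omega = 32*2
L = 64 kg*m^2/s

64 kg*m^2/s


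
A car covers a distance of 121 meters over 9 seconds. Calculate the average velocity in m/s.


Given: distance d = 121 m, time t = 9 s
Using v = d / t
v = 121 / 9
v = 121/9 m/s

121/9 m/s


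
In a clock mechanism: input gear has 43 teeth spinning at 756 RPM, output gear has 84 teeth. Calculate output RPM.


Given: N1 = 43 teeth, w1 = 756 RPM, N2 = 84 teeth
Using N1*w1 = N2*w2
w2 = N1*w1 / N2
w2 = 43*756 / 84
w2 = 32508 / 84
w2 = 387 RPM

387 RPM


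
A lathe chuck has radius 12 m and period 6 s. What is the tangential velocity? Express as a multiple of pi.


Given: radius r = 12 m, period T = 6 s
Using v = 2*pi*r / T
v = 2*pi*12 / 6
v = 24*pi / 6
v = 4*pi m/s

4*pi m/s


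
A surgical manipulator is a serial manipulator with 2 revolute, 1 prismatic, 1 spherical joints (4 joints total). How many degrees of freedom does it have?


Given: serial robot with 2 revolute, 1 prismatic, 1 spherical joints
DOF contribution per joint type: revolute=1, prismatic=1, spherical=3, fixed=0
DOF = 2*1 + 1*1 + 1*3
DOF = 6

6


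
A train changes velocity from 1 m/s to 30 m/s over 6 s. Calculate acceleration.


Given: initial velocity v0 = 1 m/s, final velocity v = 30 m/s, time t = 6 s
Using a = (v - v0) / t
a = (30 - 1) / 6
a = 29 / 6
a = 29/6 m/s^2

29/6 m/s^2


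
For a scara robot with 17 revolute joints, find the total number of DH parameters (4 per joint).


Given: 17 joints, 4 DH parameters per joint (d, theta, a, alpha)
Total DH parameters = number_of_joints * 4
Total = 17 * 4
Total = 68

68


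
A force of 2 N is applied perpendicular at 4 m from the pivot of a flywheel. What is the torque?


Given: F = 2 N, r = 4 m, angle = 90 deg (perpendicular)
Using tau = F * r * sin(90)
sin(90) = 1
tau = 2 * 4 * 1
tau = 8 Nm

8 Nm


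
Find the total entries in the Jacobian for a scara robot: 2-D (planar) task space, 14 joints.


Given: task space dimension = 2, joints = 14
Jacobian is a 2 x 14 matrix
Total entries = rows * columns
Total = 2 * 14
Total = 28

28


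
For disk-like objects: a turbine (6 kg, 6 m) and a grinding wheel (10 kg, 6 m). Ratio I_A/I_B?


Given: M1=6 kg, R1=6 m, M2=10 kg, R2=6 m
For a disk: I = (1/2)*M*R^2, so I_A/I_B = (M1*R1^2)/(M2*R2^2)
M1*R1^2 = 6*36 = 216
M2*R2^2 = 10*36 = 360
I_A/I_B = 216/360 = 3/5

3/5


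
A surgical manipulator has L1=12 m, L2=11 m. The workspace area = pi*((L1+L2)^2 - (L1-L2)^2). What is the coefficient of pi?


Given: L1 = 12, L2 = 11
(L1+L2)^2 = (23)^2 = 529
(L1-L2)^2 = (1)^2 = 1
Difference = 529 - 1 = 528
This equals 4*L1*L2 = 4*12*11 = 528
Workspace area = 528*pi

528


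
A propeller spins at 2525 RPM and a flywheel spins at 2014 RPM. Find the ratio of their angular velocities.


Given: RPM_A = 2525, RPM_B = 2014
omega = 2*pi*RPM/60, so omega_A/omega_B = RPM_A / RPM_B
omega_A/omega_B = 2525 / 2014
omega_A/omega_B = 2525/2014

2525/2014


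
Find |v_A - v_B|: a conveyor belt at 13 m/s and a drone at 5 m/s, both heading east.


Given: v_A = 13 m/s east, v_B = 5 m/s east
Both move in the same direction; relative speed = |v_A - v_B|
|13 - 5| = |8|
= 8 m/s

8 m/s
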